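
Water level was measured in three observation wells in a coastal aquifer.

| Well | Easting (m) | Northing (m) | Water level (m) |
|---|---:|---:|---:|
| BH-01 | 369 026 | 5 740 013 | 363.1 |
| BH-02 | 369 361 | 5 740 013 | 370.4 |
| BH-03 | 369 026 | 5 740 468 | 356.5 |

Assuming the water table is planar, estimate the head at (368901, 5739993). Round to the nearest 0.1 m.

∂h/∂x = (370.4 − 363.1) / (369361 − 369026) = +0.02179
∂h/∂y = (356.5 − 363.1) / (5740468 − 5740013) = -0.01451
h(368901, 5739993) = 363.1 + (+0.02179)·(-125) + (-0.01451)·(-20) = 363.1 -2.724 +0.290 = 360.666 m.

360.7 m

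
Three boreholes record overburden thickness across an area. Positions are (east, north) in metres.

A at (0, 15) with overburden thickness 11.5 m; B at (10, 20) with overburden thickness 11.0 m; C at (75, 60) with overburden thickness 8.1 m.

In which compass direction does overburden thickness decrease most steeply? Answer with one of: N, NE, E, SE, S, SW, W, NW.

SE

Three-point gradient (reference A): Δ to B = (10, 5, -0.5), Δ to C = (75, 45, -3.4).
∂d/∂x = -0.07333, ∂d/∂y = +0.04667 (det = 75).
Steepest decrease is along −∇f = (+0.07333 E, -0.04667 N) → southeast.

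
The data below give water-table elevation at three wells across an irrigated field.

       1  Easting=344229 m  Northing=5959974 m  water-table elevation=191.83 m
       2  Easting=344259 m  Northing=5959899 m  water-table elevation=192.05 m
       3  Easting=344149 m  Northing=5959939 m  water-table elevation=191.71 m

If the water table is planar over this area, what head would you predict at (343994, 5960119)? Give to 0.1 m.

191.0 m

With h = a·x + b·y + c and 1 as origin, the differences give:
  30·a + (-75)·b = +0.22
  (-80)·a + (-35)·b = -0.12
Eliminate b (×(-35) and ×(-75), subtract): -7050·a = -16.700 → a = ∂h/∂x = +0.002369
Back-substitute: b = ∂h/∂y = -0.001986.
h(343994, 5960119) = 191.83 + (+0.002369)·(-235) + (-0.001986)·(145) = 191.83 -0.557 -0.288 = 190.985 m.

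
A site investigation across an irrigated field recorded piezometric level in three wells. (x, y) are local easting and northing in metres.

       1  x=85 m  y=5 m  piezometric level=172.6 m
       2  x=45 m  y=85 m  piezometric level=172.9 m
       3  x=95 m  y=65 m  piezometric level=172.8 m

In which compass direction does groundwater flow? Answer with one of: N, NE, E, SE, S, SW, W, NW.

Three-point gradient (reference 1): Δ to 2 = (-40, 80, +0.3), Δ to 3 = (10, 60, +0.2).
∂h/∂x = -0.0006250, ∂h/∂y = +0.003438 (det = -3200).
Flow = −∇h = (+0.0006250 east, -0.003438 north), which points south.

S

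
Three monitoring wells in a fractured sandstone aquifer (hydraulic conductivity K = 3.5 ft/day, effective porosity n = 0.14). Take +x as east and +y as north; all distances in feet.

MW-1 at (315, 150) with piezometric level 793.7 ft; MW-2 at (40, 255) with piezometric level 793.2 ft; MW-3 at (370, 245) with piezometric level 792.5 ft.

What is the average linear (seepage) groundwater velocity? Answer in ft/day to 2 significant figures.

0.29 ft/day

Taking MW-1 as reference: MW-2−MW-1 = (-275, 105, -0.5); MW-3−MW-1 = (55, 95, -1.2).
Solve a·Δx + b·Δy = Δh: det = (-275)·95 − 55·105 = -31900.
∂h/∂x = [(-0.5)·95 − (-1.2)·105] / -31900 = -0.002461
∂h/∂y = [(-275)·(-1.2) − 55·(-0.5)] / -31900 = -0.01121
|∇h| = √(-0.002461² + -0.01121²) = 0.01148
Seepage velocity v = K·i/n = 3.5 × 0.01148 / 0.14 = 0.287 ft/day.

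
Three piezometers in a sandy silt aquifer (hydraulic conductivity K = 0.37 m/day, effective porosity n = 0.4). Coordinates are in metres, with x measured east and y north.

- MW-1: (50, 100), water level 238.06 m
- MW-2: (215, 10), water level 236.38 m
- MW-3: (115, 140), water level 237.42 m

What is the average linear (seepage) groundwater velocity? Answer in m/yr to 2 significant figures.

3.4 m/yr

With h = a·x + b·y + c and MW-1 as origin, the differences give:
  165·a + (-90)·b = -1.68
  65·a + 40·b = -0.64
Eliminate b (×40 and ×(-90), subtract): 12450·a = -124.800 → a = ∂h/∂x = -0.01002
Back-substitute: b = ∂h/∂y = +0.0002892.
|∇h| = √(-0.01002² + 0.0002892²) = 0.01002
Seepage velocity v = K·i/n = 0.37 × 0.01002 / 0.4 = 0.009268 m/day = 3.385 m/yr.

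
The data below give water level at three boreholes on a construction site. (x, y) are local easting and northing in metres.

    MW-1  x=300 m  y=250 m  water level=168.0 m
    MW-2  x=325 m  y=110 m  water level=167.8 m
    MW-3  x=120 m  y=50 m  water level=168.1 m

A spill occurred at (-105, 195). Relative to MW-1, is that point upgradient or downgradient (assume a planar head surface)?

upgradient

With h = a·x + b·y + c and MW-1 as origin, the differences give:
  25·a + (-140)·b = -0.2
  (-180)·a + (-200)·b = +0.1
Eliminate b (×(-200) and ×(-140), subtract): -30200·a = 54.00 → a = ∂h/∂x = -0.001788
Back-substitute: b = ∂h/∂y = +0.001109.
Head at (-105, 195) = 168.0 + (-0.001788)·(-405) + (+0.001109)·(-55) = 168.66 m.
That is higher than the 168.0 m at MW-1, so the point is upgradient.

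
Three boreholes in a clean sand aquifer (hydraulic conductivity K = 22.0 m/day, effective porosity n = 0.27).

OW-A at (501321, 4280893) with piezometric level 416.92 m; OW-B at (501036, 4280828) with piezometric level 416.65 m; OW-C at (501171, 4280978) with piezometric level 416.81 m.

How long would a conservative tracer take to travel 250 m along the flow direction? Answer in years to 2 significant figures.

Three-point gradient (reference OW-A): Δ to OW-B = (-285, -65, -0.27), Δ to OW-C = (-150, 85, -0.11).
∂h/∂x = +0.0008859, ∂h/∂y = +0.0002693 (det = -33975).
|∇h| = √(0.0008859² + 0.0002693²) = 0.0009259
Seepage velocity v = K·i/n = 22.0 × 0.0009259 / 0.27 = 0.07544 m/day.
t = 250 / 0.07544 = 3314 days = 9.07 years.

9.1 years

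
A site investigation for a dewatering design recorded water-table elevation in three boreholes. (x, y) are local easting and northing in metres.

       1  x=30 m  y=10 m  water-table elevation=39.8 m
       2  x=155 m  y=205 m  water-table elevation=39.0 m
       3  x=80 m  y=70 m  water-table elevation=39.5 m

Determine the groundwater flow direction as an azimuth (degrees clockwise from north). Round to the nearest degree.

077°

Differences from 1: to 2 (Δx, Δy, Δh) = (125, 195, -0.8); to 3 = (50, 60, -0.3).
Solve a·Δx + b·Δy = Δh: det = 125·60 − 50·195 = -2250.
∂h/∂x = [(-0.8)·60 − (-0.3)·195] / -2250 = -0.004667
∂h/∂y = [125·(-0.3) − 50·(-0.8)] / -2250 = -0.001111
Flow direction (−∇h) has components (+0.004667 E, +0.001111 N).
Azimuth = atan2(E, N) = atan2(+0.004667, +0.001111) = 76.6° ≈ 077°.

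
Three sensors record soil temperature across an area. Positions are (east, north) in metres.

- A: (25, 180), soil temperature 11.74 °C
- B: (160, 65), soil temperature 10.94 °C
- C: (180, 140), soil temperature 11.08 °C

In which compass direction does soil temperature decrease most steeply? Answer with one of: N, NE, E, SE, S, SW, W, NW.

SE

With T = a·x + b·y + c and A as origin, the differences give:
  135·a + (-115)·b = -0.80
  155·a + (-40)·b = -0.66
Eliminate b (×(-40) and ×(-115), subtract): 12425·a = -43.900 → a = ∂T/∂x = -0.003533
Back-substitute: b = ∂T/∂y = +0.002809.
Steepest decrease is along −∇f = (+0.003533 E, -0.002809 N) → southeast.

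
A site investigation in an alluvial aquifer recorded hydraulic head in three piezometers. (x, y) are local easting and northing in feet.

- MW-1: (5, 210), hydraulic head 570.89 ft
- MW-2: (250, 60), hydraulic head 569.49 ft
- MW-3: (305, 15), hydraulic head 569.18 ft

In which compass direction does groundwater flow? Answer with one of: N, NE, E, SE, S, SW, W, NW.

With h = a·x + b·y + c and MW-1 as origin, the differences give:
  245·a + (-150)·b = -1.40
  300·a + (-195)·b = -1.71
Eliminate b (×(-195) and ×(-150), subtract): -2775·a = 16.500 → a = ∂h/∂x = -0.005946
Back-substitute: b = ∂h/∂y = -0.0003784.
Flow = −∇h = (+0.005946 east, +0.0003784 north), which points east.

E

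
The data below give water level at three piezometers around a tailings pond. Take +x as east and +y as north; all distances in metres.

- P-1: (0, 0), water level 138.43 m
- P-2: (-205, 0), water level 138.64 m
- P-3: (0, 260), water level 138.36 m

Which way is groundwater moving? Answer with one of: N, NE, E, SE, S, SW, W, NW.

E

∂h/∂x = (138.64 − 138.43) / (-205 − 0) = -0.001024
∂h/∂y = (138.36 − 138.43) / (260 − 0) = -0.0002692
Flow = −∇h = (+0.001024 east, +0.0002692 north), which points east.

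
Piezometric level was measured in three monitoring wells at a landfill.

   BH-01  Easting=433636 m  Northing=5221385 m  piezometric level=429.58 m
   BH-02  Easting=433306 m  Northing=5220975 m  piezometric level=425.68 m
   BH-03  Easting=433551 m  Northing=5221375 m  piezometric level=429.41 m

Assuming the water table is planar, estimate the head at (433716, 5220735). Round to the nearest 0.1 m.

424.0 m

Taking BH-01 as reference: BH-02−BH-01 = (-330, -410, -3.90); BH-03−BH-01 = (-85, -10, -0.17).
Solve a·Δx + b·Δy = Δh: det = (-330)·(-10) − (-85)·(-410) = -31550.
∂h/∂x = [(-3.90)·(-10) − (-0.17)·(-410)] / -31550 = +0.0009731
∂h/∂y = [(-330)·(-0.17) − (-85)·(-3.90)] / -31550 = +0.008729
h(433716, 5220735) = 429.58 + (+0.0009731)·(80) + (+0.008729)·(-650) = 429.58 +0.078 -5.674 = 423.984 m.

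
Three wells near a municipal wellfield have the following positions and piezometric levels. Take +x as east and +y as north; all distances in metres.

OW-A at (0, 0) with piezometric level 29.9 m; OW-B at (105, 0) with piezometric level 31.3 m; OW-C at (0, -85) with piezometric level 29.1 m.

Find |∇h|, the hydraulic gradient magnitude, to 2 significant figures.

0.016

∂h/∂x = (31.3 − 29.9) / (105 − 0) = +0.01333
∂h/∂y = (29.1 − 29.9) / (-85 − 0) = +0.009412
|∇h| = √(0.01333² + 0.009412²) = 0.01632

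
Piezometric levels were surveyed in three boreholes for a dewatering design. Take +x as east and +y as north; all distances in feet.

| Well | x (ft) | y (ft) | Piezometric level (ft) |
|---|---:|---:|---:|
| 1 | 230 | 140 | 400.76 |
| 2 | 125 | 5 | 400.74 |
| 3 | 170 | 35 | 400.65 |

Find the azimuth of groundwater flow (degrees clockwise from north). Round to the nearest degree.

Differences from 1: to 2 (Δx, Δy, Δh) = (-105, -135, -0.02); to 3 = (-60, -105, -0.11).
Determinant of the coordinate differences = (-105)·(-105) − (-60)·(-135) = 2925.
∂h/∂x = [(-0.02)·(-105) − (-0.11)·(-135)] / 2925 = -0.004359
∂h/∂y = [(-105)·(-0.11) − (-60)·(-0.02)] / 2925 = +0.003538
Flow direction (−∇h) has components (+0.004359 E, -0.003538 N).
Azimuth = atan2(E, N) = atan2(+0.004359, -0.003538) = 129.1° ≈ 129°.

129°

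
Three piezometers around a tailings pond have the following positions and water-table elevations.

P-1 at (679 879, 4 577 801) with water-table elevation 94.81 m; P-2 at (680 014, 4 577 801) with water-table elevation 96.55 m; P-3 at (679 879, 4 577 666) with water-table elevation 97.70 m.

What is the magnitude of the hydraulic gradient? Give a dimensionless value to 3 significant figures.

∂h/∂x = (96.55 − 94.81) / (680014 − 679879) = +0.01289
∂h/∂y = (97.70 − 94.81) / (4577666 − 4577801) = -0.02141
|∇h| = √(0.01289² + -0.02141²) = 0.02499

0.0250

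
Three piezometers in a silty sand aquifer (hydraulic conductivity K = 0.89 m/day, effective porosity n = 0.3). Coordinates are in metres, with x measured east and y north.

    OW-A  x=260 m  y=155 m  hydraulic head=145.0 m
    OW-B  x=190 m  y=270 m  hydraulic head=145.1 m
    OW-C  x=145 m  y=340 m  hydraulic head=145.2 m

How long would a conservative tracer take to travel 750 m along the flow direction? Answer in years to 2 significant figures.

With h = a·x + b·y + c and OW-A as origin, the differences give:
  (-70)·a + 115·b = +0.1
  (-115)·a + 185·b = +0.2
Eliminate b (×185 and ×115, subtract): 275·a = -4.50 → a = ∂h/∂x = -0.01636
Back-substitute: b = ∂h/∂y = -0.009091.
|∇h| = √(-0.01636² + -0.009091²) = 0.01872
Seepage velocity v = K·i/n = 0.89 × 0.01872 / 0.3 = 0.05554 m/day.
t = 750 / 0.05554 = 1.35e+04 days = 37 years.

37 years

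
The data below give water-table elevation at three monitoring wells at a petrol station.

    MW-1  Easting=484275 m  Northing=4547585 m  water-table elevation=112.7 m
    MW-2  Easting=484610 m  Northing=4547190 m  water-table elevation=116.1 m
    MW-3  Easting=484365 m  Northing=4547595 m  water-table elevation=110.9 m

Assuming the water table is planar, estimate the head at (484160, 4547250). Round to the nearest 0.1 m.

With h = a·x + b·y + c and MW-1 as origin, the differences give:
  335·a + (-395)·b = +3.4
  90·a + 10·b = -1.8
Eliminate b (×10 and ×(-395), subtract): 38900·a = -677.00 → a = ∂h/∂x = -0.01740
Back-substitute: b = ∂h/∂y = -0.02337.
h(484160, 4547250) = 112.7 + (-0.01740)·(-115) + (-0.02337)·(-335) = 112.7 +2.001 +7.828 = 122.530 m.

122.5 m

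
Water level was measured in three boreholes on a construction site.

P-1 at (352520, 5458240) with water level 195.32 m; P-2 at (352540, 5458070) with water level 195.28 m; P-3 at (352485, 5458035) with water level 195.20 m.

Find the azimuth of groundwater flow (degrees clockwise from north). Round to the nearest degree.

253°

Three-point gradient (reference P-1): Δ to P-2 = (20, -170, -0.04), Δ to P-3 = (-35, -205, -0.12).
∂h/∂x = +0.001214, ∂h/∂y = +0.0003781 (det = -10050).
Flow direction (−∇h) has components (-0.001214 E, -0.0003781 N).
Azimuth = atan2(E, N) = atan2(-0.001214, -0.0003781) = 252.7° ≈ 253°.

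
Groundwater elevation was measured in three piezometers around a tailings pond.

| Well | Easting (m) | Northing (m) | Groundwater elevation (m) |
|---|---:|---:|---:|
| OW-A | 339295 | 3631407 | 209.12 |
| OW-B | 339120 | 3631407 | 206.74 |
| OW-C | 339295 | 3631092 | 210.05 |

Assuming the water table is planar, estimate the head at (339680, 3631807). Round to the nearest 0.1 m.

213.2 m

∂h/∂x = (206.74 − 209.12) / (339120 − 339295) = +0.01360
∂h/∂y = (210.05 − 209.12) / (3631092 − 3631407) = -0.002952
h(339680, 3631807) = 209.12 + (+0.01360)·(385) + (-0.002952)·(400) = 209.12 +5.236 -1.181 = 213.175 m.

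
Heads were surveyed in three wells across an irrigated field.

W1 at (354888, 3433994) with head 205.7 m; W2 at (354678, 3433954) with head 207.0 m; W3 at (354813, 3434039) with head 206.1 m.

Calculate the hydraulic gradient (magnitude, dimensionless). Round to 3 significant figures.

Differences from W1: to W2 (Δx, Δy, Δh) = (-210, -40, +1.3); to W3 = (-75, 45, +0.4).
Determinant of the coordinate differences = (-210)·45 − (-75)·(-40) = -12450.
∂h/∂x = [(+1.3)·45 − (+0.4)·(-40)] / -12450 = -0.005984
∂h/∂y = [(-210)·(+0.4) − (-75)·(+1.3)] / -12450 = -0.001084
|∇h| = √(-0.005984² + -0.001084²) = 0.006081

0.00608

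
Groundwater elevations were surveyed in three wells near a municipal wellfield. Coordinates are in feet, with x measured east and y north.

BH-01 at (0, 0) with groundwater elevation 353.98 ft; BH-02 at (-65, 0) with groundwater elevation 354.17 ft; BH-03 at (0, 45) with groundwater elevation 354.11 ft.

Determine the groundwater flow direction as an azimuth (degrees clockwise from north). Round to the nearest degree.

∂h/∂x = (354.17 − 353.98) / (-65 − 0) = -0.002923
∂h/∂y = (354.11 − 353.98) / (45 − 0) = +0.002889
Flow direction (−∇h) has components (+0.002923 E, -0.002889 N).
Azimuth = atan2(E, N) = atan2(+0.002923, -0.002889) = 134.7° ≈ 135°.

135°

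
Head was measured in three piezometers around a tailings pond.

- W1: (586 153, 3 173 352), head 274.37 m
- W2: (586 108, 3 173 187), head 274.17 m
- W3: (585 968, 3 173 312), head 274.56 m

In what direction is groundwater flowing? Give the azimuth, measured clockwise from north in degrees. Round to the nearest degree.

With h = a·x + b·y + c and W1 as origin, the differences give:
  (-45)·a + (-165)·b = -0.20
  (-185)·a + (-40)·b = +0.19
Eliminate b (×(-40) and ×(-165), subtract): -28725·a = 39.350 → a = ∂h/∂x = -0.001370
Back-substitute: b = ∂h/∂y = +0.001586.
Flow direction (−∇h) has components (+0.001370 E, -0.001586 N).
Azimuth = atan2(E, N) = atan2(+0.001370, -0.001586) = 139.2° ≈ 139°.

139°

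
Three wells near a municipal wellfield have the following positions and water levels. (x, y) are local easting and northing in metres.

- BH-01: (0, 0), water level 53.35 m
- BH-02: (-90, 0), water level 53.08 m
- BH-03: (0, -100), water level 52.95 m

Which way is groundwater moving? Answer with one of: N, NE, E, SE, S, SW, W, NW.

∂h/∂x = (53.08 − 53.35) / (-90 − 0) = +0.003000
∂h/∂y = (52.95 − 53.35) / (-100 − 0) = +0.004000
Flow = −∇h = (-0.003000 east, -0.004000 north), which points southwest.

SW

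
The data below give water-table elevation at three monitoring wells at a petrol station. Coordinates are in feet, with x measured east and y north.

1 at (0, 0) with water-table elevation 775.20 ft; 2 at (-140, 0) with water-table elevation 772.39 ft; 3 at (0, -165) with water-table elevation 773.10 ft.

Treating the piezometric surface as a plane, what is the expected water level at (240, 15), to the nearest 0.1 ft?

780.2 ft

∂h/∂x = (772.39 − 775.20) / (-140 − 0) = +0.02007
∂h/∂y = (773.10 − 775.20) / (-165 − 0) = +0.01273
h(240, 15) = 775.20 + (+0.02007)·(240) + (+0.01273)·(15) = 775.20 +4.817 +0.191 = 780.208 ft.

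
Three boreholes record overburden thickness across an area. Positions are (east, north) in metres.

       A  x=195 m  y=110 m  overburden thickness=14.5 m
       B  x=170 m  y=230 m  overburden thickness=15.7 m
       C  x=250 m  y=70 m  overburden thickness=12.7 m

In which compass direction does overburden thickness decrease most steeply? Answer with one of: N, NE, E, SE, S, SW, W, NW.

With d = a·x + b·y + c and A as origin, the differences give:
  (-25)·a + 120·b = +1.2
  55·a + (-40)·b = -1.8
Eliminate b (×(-40) and ×120, subtract): -5600·a = 168.00 → a = ∂d/∂x = -0.03000
Back-substitute: b = ∂d/∂y = +0.003750.
Steepest decrease is along −∇f = (+0.03000 E, -0.003750 N) → east.

E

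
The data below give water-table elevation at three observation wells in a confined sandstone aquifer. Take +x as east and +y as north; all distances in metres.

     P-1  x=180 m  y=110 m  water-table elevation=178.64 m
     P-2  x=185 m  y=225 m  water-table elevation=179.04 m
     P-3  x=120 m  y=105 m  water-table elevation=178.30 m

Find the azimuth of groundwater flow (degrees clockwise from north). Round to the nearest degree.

239°

Taking P-1 as reference: P-2−P-1 = (5, 115, +0.40); P-3−P-1 = (-60, -5, -0.34).
Solve a·Δx + b·Δy = Δh: det = 5·(-5) − (-60)·115 = 6875.
∂h/∂x = [(+0.40)·(-5) − (-0.34)·115] / 6875 = +0.005396
∂h/∂y = [5·(-0.34) − (-60)·(+0.40)] / 6875 = +0.003244
Flow direction (−∇h) has components (-0.005396 E, -0.003244 N).
Azimuth = atan2(E, N) = atan2(-0.005396, -0.003244) = 239.0° ≈ 239°.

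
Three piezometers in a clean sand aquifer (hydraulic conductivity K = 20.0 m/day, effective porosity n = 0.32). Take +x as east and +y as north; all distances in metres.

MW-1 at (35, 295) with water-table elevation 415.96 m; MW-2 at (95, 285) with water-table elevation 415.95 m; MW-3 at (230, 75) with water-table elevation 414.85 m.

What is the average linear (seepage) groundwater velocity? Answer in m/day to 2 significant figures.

Three-point gradient (reference MW-1): Δ to MW-2 = (60, -10, -0.01), Δ to MW-3 = (195, -220, -1.11).
∂h/∂x = +0.0007911, ∂h/∂y = +0.005747 (det = -11250).
|∇h| = √(0.0007911² + 0.005747²) = 0.005801
Seepage velocity v = K·i/n = 20.0 × 0.005801 / 0.32 = 0.3626 m/day.

0.36 m/day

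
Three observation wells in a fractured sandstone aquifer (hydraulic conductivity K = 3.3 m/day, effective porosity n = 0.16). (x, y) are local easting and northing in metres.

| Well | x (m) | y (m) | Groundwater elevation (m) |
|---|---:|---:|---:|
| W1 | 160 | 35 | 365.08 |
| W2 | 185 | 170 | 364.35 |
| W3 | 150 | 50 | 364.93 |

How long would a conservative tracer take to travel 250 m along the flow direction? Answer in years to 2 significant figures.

Three-point gradient (reference W1): Δ to W2 = (25, 135, -0.73), Δ to W3 = (-10, 15, -0.15).
∂h/∂x = +0.005391, ∂h/∂y = -0.006406 (det = 1725).
|∇h| = √(0.005391² + -0.006406²) = 0.008373
Seepage velocity v = K·i/n = 3.3 × 0.008373 / 0.16 = 0.1727 m/day.
t = 250 / 0.1727 = 1448 days = 3.96 years.

4.0 years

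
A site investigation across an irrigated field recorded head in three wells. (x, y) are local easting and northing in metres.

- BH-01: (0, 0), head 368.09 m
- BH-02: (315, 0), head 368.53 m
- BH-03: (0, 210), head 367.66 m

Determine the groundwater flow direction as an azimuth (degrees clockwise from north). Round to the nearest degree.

∂h/∂x = (368.53 − 368.09) / (315 − 0) = +0.001397
∂h/∂y = (367.66 − 368.09) / (210 − 0) = -0.002048
Flow direction (−∇h) has components (-0.001397 E, +0.002048 N).
Azimuth = atan2(E, N) = atan2(-0.001397, +0.002048) = 325.7° ≈ 326°.

326°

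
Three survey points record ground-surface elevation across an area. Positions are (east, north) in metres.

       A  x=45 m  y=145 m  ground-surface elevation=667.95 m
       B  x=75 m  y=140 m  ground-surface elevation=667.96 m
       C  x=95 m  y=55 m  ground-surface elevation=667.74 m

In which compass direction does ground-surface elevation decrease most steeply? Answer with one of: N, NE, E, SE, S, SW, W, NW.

S

Differences from A: to B (Δx, Δy, Δh) = (30, -5, +0.01); to C = (50, -90, -0.21).
Solve a·Δx + b·Δy = Δz: det = 30·(-90) − 50·(-5) = -2450.
∂z/∂x = [(+0.01)·(-90) − (-0.21)·(-5)] / -2450 = +0.0007959
∂z/∂y = [30·(-0.21) − 50·(+0.01)] / -2450 = +0.002776
Steepest decrease is along −∇f = (-0.0007959 E, -0.002776 N) → south.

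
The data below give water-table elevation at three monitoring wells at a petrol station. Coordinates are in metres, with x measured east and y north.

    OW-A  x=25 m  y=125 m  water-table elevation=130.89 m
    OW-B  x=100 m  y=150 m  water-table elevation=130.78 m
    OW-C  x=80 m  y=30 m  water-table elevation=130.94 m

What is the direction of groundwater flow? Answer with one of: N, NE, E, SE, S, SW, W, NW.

With h = a·x + b·y + c and OW-A as origin, the differences give:
  75·a + 25·b = -0.11
  55·a + (-95)·b = +0.05
Eliminate b (×(-95) and ×25, subtract): -8500·a = 9.200 → a = ∂h/∂x = -0.001082
Back-substitute: b = ∂h/∂y = -0.001153.
Flow = −∇h = (+0.001082 east, +0.001153 north), which points northeast.

NE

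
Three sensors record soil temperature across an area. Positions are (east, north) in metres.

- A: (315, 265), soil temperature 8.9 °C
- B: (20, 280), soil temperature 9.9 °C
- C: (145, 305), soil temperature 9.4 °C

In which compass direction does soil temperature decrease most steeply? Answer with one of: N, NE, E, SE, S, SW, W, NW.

NE

Differences from A: to B (Δx, Δy, Δh) = (-295, 15, +1.0); to C = (-170, 40, +0.5).
Solve a·Δx + b·Δy = ΔT: det = (-295)·40 − (-170)·15 = -9250.
∂T/∂x = [(+1.0)·40 − (+0.5)·15] / -9250 = -0.003514
∂T/∂y = [(-295)·(+0.5) − (-170)·(+1.0)] / -9250 = -0.002432
Steepest decrease is along −∇f = (+0.003514 E, +0.002432 N) → northeast.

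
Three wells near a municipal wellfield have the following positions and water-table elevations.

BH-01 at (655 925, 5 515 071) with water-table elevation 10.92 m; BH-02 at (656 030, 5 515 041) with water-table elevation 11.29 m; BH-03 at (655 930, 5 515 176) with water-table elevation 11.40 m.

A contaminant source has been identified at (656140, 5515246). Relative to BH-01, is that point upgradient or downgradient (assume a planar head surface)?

Taking BH-01 as reference: BH-02−BH-01 = (105, -30, +0.37); BH-03−BH-01 = (5, 105, +0.48).
Determinant of the coordinate differences = 105·105 − 5·(-30) = 11175.
∂h/∂x = [(+0.37)·105 − (+0.48)·(-30)] / 11175 = +0.004765
∂h/∂y = [105·(+0.48) − 5·(+0.37)] / 11175 = +0.004345
Head at (656140, 5515246) = 10.92 + (+0.004765)·(215) + (+0.004345)·(175) = 12.70 m.
That is higher than the 10.92 m at BH-01, so the point is upgradient.

upgradient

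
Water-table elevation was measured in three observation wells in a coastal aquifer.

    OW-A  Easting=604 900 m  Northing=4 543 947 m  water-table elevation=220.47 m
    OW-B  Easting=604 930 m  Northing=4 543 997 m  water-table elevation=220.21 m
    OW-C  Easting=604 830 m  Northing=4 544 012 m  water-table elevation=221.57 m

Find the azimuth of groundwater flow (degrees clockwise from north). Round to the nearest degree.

With h = a·x + b·y + c and OW-A as origin, the differences give:
  30·a + 50·b = -0.26
  (-70)·a + 65·b = +1.10
Eliminate b (×65 and ×50, subtract): 5450·a = -71.900 → a = ∂h/∂x = -0.01319
Back-substitute: b = ∂h/∂y = +0.002716.
Flow direction (−∇h) has components (+0.01319 E, -0.002716 N).
Azimuth = atan2(E, N) = atan2(+0.01319, -0.002716) = 101.6° ≈ 102°.

102°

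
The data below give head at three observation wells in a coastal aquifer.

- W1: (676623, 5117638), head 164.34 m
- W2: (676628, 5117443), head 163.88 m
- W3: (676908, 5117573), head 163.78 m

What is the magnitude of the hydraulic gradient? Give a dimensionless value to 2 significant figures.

0.0027

Three-point gradient (reference W1): Δ to W2 = (5, -195, -0.46), Δ to W3 = (285, -65, -0.56).
∂h/∂x = -0.001435, ∂h/∂y = +0.002322 (det = 55250).
|∇h| = √(-0.001435² + 0.002322²) = 0.00273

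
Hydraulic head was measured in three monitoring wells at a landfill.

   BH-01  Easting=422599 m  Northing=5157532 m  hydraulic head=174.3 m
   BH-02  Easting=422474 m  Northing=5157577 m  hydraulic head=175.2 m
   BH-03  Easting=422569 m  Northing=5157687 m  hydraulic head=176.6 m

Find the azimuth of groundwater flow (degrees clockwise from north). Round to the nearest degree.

172°

Taking BH-01 as reference: BH-02−BH-01 = (-125, 45, +0.9); BH-03−BH-01 = (-30, 155, +2.3).
Solve a·Δx + b·Δy = Δh: det = (-125)·155 − (-30)·45 = -18025.
∂h/∂x = [(+0.9)·155 − (+2.3)·45] / -18025 = -0.001997
∂h/∂y = [(-125)·(+2.3) − (-30)·(+0.9)] / -18025 = +0.01445
Flow direction (−∇h) has components (+0.001997 E, -0.01445 N).
Azimuth = atan2(E, N) = atan2(+0.001997, -0.01445) = 172.1° ≈ 172°.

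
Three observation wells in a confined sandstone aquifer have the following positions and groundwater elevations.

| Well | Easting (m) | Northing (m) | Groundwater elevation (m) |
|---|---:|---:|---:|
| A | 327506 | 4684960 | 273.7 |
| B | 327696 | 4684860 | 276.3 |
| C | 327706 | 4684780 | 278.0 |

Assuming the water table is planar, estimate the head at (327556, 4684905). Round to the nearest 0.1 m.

275.0 m

Taking A as reference: B−A = (190, -100, +2.6); C−A = (200, -180, +4.3).
Solve a·Δx + b·Δy = Δh: det = 190·(-180) − 200·(-100) = -14200.
∂h/∂x = [(+2.6)·(-180) − (+4.3)·(-100)] / -14200 = +0.002676
∂h/∂y = [190·(+4.3) − 200·(+2.6)] / -14200 = -0.02092
h(327556, 4684905) = 273.7 + (+0.002676)·(50) + (-0.02092)·(-55) = 273.7 +0.134 +1.150 = 274.984 m.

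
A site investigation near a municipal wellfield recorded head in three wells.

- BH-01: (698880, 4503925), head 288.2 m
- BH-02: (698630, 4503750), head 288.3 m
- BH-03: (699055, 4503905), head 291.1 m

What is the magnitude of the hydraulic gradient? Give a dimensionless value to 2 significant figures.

0.025

Differences from BH-01: to BH-02 (Δx, Δy, Δh) = (-250, -175, +0.1); to BH-03 = (175, -20, +2.9).
Determinant of the coordinate differences = (-250)·(-20) − 175·(-175) = 35625.
∂h/∂x = [(+0.1)·(-20) − (+2.9)·(-175)] / 35625 = +0.01419
∂h/∂y = [(-250)·(+2.9) − 175·(+0.1)] / 35625 = -0.02084
|∇h| = √(0.01419² + -0.02084²) = 0.02521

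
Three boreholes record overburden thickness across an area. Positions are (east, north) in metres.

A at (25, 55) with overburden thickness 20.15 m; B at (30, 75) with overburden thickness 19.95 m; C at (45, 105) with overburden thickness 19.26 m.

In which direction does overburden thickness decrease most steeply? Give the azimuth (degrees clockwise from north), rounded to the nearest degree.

093°

Taking A as reference: B−A = (5, 20, -0.20); C−A = (20, 50, -0.89).
Determinant of the coordinate differences = 5·50 − 20·20 = -150.
∂d/∂x = [(-0.20)·50 − (-0.89)·20] / -150 = -0.05200
∂d/∂y = [5·(-0.89) − 20·(-0.20)] / -150 = +0.003000
Steepest decrease is along −∇f: components (+0.05200 E, -0.003000 N).
Azimuth = atan2(+0.05200, -0.003000) = 93.3° ≈ 093°.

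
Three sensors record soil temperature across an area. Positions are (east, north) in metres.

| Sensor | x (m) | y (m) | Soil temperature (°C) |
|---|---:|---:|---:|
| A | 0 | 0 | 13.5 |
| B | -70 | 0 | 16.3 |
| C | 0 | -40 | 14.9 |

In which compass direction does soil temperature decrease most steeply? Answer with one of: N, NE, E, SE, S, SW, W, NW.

NE

∂T/∂x = (16.3 − 13.5) / (-70 − 0) = -0.04000
∂T/∂y = (14.9 − 13.5) / (-40 − 0) = -0.03500
Steepest decrease is along −∇f = (+0.04000 E, +0.03500 N) → northeast.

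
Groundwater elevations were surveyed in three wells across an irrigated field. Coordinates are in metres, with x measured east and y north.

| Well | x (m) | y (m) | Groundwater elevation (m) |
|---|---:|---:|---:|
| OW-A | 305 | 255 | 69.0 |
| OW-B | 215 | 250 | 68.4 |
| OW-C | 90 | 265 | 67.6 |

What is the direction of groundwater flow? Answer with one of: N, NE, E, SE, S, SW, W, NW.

W

Differences from OW-A: to OW-B (Δx, Δy, Δh) = (-90, -5, -0.6); to OW-C = (-215, 10, -1.4).
Determinant of the coordinate differences = (-90)·10 − (-215)·(-5) = -1975.
∂h/∂x = [(-0.6)·10 − (-1.4)·(-5)] / -1975 = +0.006582
∂h/∂y = [(-90)·(-1.4) − (-215)·(-0.6)] / -1975 = +0.001519
Flow = −∇h = (-0.006582 east, -0.001519 north), which points west.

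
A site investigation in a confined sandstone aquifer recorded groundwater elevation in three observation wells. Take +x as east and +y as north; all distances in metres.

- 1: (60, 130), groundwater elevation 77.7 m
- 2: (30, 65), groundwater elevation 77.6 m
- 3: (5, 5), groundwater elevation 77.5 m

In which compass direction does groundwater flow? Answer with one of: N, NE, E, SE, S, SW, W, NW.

SE

Taking 1 as reference: 2−1 = (-30, -65, -0.1); 3−1 = (-55, -125, -0.2).
Solve a·Δx + b·Δy = Δh: det = (-30)·(-125) − (-55)·(-65) = 175.
∂h/∂x = [(-0.1)·(-125) − (-0.2)·(-65)] / 175 = -0.002857
∂h/∂y = [(-30)·(-0.2) − (-55)·(-0.1)] / 175 = +0.002857
Flow = −∇h = (+0.002857 east, -0.002857 north), which points southeast.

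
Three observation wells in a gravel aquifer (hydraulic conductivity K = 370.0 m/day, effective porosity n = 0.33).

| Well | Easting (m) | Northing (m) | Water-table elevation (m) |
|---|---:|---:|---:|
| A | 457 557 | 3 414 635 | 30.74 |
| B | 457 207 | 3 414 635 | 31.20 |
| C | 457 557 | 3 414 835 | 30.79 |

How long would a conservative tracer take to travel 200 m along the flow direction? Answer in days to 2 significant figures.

∂h/∂x = (31.20 − 30.74) / (457207 − 457557) = -0.001314
∂h/∂y = (30.79 − 30.74) / (3414835 − 3414635) = +0.0002500
|∇h| = √(-0.001314² + 0.0002500²) = 0.001338
Seepage velocity v = K·i/n = 370.0 × 0.001338 / 0.33 = 1.5 m/day.
t = 200 / 1.5 = 133.3 days.

130 days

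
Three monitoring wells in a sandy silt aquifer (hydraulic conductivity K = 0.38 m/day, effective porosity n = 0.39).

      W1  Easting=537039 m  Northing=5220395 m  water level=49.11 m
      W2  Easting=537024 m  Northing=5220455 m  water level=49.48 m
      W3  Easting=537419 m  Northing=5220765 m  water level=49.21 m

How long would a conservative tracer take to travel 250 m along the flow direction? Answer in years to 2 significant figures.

With h = a·x + b·y + c and W1 as origin, the differences give:
  (-15)·a + 60·b = +0.37
  380·a + 370·b = +0.10
Eliminate b (×370 and ×60, subtract): -28350·a = 130.900 → a = ∂h/∂x = -0.004617
Back-substitute: b = ∂h/∂y = +0.005012.
|∇h| = √(-0.004617² + 0.005012²) = 0.006814
Seepage velocity v = K·i/n = 0.38 × 0.006814 / 0.39 = 0.006639 m/day.
t = 250 / 0.006639 = 3.766e+04 days = 103 years.

100 years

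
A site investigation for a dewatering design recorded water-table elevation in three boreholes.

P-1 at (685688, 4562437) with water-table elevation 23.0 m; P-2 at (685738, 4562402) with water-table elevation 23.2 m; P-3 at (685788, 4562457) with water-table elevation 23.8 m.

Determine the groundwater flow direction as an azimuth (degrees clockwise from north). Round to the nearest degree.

Taking P-1 as reference: P-2−P-1 = (50, -35, +0.2); P-3−P-1 = (100, 20, +0.8).
Solve a·Δx + b·Δy = Δh: det = 50·20 − 100·(-35) = 4500.
∂h/∂x = [(+0.2)·20 − (+0.8)·(-35)] / 4500 = +0.007111
∂h/∂y = [50·(+0.8) − 100·(+0.2)] / 4500 = +0.004444
Flow direction (−∇h) has components (-0.007111 E, -0.004444 N).
Azimuth = atan2(E, N) = atan2(-0.007111, -0.004444) = 238.0° ≈ 238°.

238°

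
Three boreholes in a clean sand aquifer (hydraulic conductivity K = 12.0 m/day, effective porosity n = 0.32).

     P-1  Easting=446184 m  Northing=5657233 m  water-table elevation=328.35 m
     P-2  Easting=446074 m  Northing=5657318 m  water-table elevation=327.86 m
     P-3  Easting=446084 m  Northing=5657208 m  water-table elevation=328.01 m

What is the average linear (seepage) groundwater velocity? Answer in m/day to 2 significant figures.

0.14 m/day

Three-point gradient (reference P-1): Δ to P-2 = (-110, 85, -0.49), Δ to P-3 = (-100, -25, -0.34).
∂h/∂x = +0.003658, ∂h/∂y = -0.001031 (det = 11250).
|∇h| = √(0.003658² + -0.001031²) = 0.003801
Seepage velocity v = K·i/n = 12.0 × 0.003801 / 0.32 = 0.1425 m/day.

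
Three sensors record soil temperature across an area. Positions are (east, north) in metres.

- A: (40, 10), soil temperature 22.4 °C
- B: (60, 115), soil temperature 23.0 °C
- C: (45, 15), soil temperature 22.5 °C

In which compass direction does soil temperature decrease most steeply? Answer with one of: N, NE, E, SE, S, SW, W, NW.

W

Three-point gradient (reference A): Δ to B = (20, 105, +0.6), Δ to C = (5, 5, +0.1).
∂T/∂x = +0.01765, ∂T/∂y = +0.002353 (det = -425).
Steepest decrease is along −∇f = (-0.01765 E, -0.002353 N) → west.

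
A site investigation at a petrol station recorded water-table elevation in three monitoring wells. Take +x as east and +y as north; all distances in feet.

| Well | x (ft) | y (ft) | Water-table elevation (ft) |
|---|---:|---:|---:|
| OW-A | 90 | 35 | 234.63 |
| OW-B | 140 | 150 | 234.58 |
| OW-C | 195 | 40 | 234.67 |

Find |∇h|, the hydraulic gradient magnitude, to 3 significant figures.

0.000738

With h = a·x + b·y + c and OW-A as origin, the differences give:
  50·a + 115·b = -0.05
  105·a + 5·b = +0.04
Eliminate b (×5 and ×115, subtract): -11825·a = -4.850 → a = ∂h/∂x = +0.0004101
Back-substitute: b = ∂h/∂y = -0.0006131.
|∇h| = √(0.0004101² + -0.0006131²) = 0.0007376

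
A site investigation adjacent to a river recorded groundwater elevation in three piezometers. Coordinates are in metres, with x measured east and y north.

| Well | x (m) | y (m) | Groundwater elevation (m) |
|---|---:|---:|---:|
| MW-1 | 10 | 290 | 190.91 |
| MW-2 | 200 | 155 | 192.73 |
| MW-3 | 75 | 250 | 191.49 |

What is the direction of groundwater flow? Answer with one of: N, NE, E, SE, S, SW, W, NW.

NW

With h = a·x + b·y + c and MW-1 as origin, the differences give:
  190·a + (-135)·b = +1.82
  65·a + (-40)·b = +0.58
Eliminate b (×(-40) and ×(-135), subtract): 1175·a = 5.500 → a = ∂h/∂x = +0.004681
Back-substitute: b = ∂h/∂y = -0.006894.
Flow = −∇h = (-0.004681 east, +0.006894 north), which points northwest.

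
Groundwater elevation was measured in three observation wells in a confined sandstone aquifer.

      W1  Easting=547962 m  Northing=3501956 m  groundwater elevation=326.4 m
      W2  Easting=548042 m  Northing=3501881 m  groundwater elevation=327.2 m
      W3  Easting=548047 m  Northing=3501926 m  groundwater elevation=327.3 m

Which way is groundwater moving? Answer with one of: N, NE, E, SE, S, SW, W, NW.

Differences from W1: to W2 (Δx, Δy, Δh) = (80, -75, +0.8); to W3 = (85, -30, +0.9).
Determinant of the coordinate differences = 80·(-30) − 85·(-75) = 3975.
∂h/∂x = [(+0.8)·(-30) − (+0.9)·(-75)] / 3975 = +0.01094
∂h/∂y = [80·(+0.9) − 85·(+0.8)] / 3975 = +0.001006
Flow = −∇h = (-0.01094 east, -0.001006 north), which points west.

W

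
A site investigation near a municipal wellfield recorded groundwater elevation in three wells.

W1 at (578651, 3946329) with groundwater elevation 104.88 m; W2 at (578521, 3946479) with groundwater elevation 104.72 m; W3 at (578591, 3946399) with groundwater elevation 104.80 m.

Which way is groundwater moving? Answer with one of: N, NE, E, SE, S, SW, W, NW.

NE

Three-point gradient (reference W1): Δ to W2 = (-130, 150, -0.16), Δ to W3 = (-60, 70, -0.08).
∂h/∂x = -0.008000, ∂h/∂y = -0.008000 (det = -100).
Flow = −∇h = (+0.008000 east, +0.008000 north), which points northeast.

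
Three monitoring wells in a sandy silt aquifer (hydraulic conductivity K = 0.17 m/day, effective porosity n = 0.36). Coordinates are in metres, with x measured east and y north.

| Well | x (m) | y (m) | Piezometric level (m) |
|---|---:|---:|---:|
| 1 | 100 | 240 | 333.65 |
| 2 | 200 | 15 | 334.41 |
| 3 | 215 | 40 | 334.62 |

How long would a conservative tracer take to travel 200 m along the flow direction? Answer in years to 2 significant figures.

Taking 1 as reference: 2−1 = (100, -225, +0.76); 3−1 = (115, -200, +0.97).
Determinant of the coordinate differences = 100·(-200) − 115·(-225) = 5875.
∂h/∂x = [(+0.76)·(-200) − (+0.97)·(-225)] / 5875 = +0.01128
∂h/∂y = [100·(+0.97) − 115·(+0.76)] / 5875 = +0.001634
|∇h| = √(0.01128² + 0.001634²) = 0.0114
Seepage velocity v = K·i/n = 0.17 × 0.0114 / 0.36 = 0.005383 m/day.
t = 200 / 0.005383 = 3.715e+04 days = 102 years.

100 years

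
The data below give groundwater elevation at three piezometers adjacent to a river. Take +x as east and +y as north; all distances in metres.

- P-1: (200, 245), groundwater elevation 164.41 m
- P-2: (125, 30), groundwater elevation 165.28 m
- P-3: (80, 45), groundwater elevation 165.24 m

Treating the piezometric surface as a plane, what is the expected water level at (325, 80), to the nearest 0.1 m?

165.0 m

Differences from P-1: to P-2 (Δx, Δy, Δh) = (-75, -215, +0.87); to P-3 = (-120, -200, +0.83).
Determinant of the coordinate differences = (-75)·(-200) − (-120)·(-215) = -10800.
∂h/∂x = [(+0.87)·(-200) − (+0.83)·(-215)] / -10800 = -0.0004120
∂h/∂y = [(-75)·(+0.83) − (-120)·(+0.87)] / -10800 = -0.003903
h(325, 80) = 164.41 + (-0.0004120)·(125) + (-0.003903)·(-165) = 164.41 -0.052 +0.644 = 165.002 m.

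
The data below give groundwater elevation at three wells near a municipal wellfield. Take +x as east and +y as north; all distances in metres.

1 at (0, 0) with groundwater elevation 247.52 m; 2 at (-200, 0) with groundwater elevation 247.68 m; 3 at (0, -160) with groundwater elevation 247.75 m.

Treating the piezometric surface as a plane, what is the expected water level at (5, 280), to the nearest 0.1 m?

247.1 m

∂h/∂x = (247.68 − 247.52) / (-200 − 0) = -0.0008000
∂h/∂y = (247.75 − 247.52) / (-160 − 0) = -0.001437
h(5, 280) = 247.52 + (-0.0008000)·(5) + (-0.001437)·(280) = 247.52 -0.004 -0.402 = 247.114 m.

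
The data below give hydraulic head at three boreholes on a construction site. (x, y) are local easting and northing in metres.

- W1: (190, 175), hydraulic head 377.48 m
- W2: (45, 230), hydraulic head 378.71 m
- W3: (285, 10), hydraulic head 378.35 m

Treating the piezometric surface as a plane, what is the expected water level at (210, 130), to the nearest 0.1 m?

With h = a·x + b·y + c and W1 as origin, the differences give:
  (-145)·a + 55·b = +1.23
  95·a + (-165)·b = +0.87
Eliminate b (×(-165) and ×55, subtract): 18700·a = -250.800 → a = ∂h/∂x = -0.01341
Back-substitute: b = ∂h/∂y = -0.01299.
h(210, 130) = 377.48 + (-0.01341)·(20) + (-0.01299)·(-45) = 377.48 -0.268 +0.585 = 377.797 m.

377.8 m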